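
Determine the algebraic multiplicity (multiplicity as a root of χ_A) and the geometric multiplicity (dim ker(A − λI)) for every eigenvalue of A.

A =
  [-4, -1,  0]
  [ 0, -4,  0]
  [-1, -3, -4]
λ = -4: alg = 3, geom = 1

Step 1 — factor the characteristic polynomial to read off the algebraic multiplicities:
  χ_A(x) = (x + 4)^3

Step 2 — compute geometric multiplicities via the rank-nullity identity g(λ) = n − rank(A − λI):
  rank(A − (-4)·I) = 2, so dim ker(A − (-4)·I) = n − 2 = 1

Summary:
  λ = -4: algebraic multiplicity = 3, geometric multiplicity = 1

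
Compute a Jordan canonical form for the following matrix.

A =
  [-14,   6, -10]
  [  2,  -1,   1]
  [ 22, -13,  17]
J_2(-2) ⊕ J_1(6)

The characteristic polynomial is
  det(x·I − A) = x^3 - 2*x^2 - 20*x - 24 = (x - 6)*(x + 2)^2

Eigenvalues and multiplicities (the geometric multiplicity of λ is n − rank(A − λI), which equals the number of Jordan blocks for λ):
  λ = -2: algebraic multiplicity = 2, geometric multiplicity = 1
  λ = 6: algebraic multiplicity = 1, geometric multiplicity = 1

Determining the block sizes for each eigenvalue:
  λ = -2: one block (gm = 1), so the single block has size am = 2 → block sizes [2]
  λ = 6: one block (gm = 1), so the single block has size am = 1 → block sizes [1]

Assembling the blocks gives a Jordan form
J =
  [-2,  1, 0]
  [ 0, -2, 0]
  [ 0,  0, 6]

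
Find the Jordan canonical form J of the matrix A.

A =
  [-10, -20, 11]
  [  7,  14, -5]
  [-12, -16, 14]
J_3(6)

The characteristic polynomial is
  det(x·I − A) = x^3 - 18*x^2 + 108*x - 216 = (x - 6)^3

Eigenvalues and multiplicities (the geometric multiplicity of λ is n − rank(A − λI), which equals the number of Jordan blocks for λ):
  λ = 6: algebraic multiplicity = 3, geometric multiplicity = 1

Determining the block sizes for each eigenvalue:
  λ = 6: one block (gm = 1), so the single block has size am = 3 → block sizes [3]

Assembling the blocks gives a Jordan form
J =
  [6, 1, 0]
  [0, 6, 1]
  [0, 0, 6]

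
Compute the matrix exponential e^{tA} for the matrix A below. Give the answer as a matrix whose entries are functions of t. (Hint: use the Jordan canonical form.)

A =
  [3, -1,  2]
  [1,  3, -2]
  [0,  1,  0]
e^{tA} =
  [t*exp(2*t) + exp(2*t), -t*exp(2*t), 2*t*exp(2*t)]
  [t^2*exp(2*t) + t*exp(2*t), -t^2*exp(2*t) + t*exp(2*t) + exp(2*t), 2*t^2*exp(2*t) - 2*t*exp(2*t)]
  [t^2*exp(2*t)/2, -t^2*exp(2*t)/2 + t*exp(2*t), t^2*exp(2*t) - 2*t*exp(2*t) + exp(2*t)]

Strategy: write A = P · J · P⁻¹ where J is a Jordan canonical form, so e^{tA} = P · e^{tJ} · P⁻¹, and e^{tJ} can be computed block-by-block.

A has Jordan form
J =
  [2, 1, 0]
  [0, 2, 1]
  [0, 0, 2]
(up to reordering of blocks).

Per-block formulas:
  For a 3×3 Jordan block J_3(2): exp(t · J_3(2)) = e^(2t)·(I + t·N + (t^2/2)·N^2), where N is the 3×3 nilpotent shift.

After assembling e^{tJ} and conjugating by P, we get:

e^{tA} =
  [t*exp(2*t) + exp(2*t), -t*exp(2*t), 2*t*exp(2*t)]
  [t^2*exp(2*t) + t*exp(2*t), -t^2*exp(2*t) + t*exp(2*t) + exp(2*t), 2*t^2*exp(2*t) - 2*t*exp(2*t)]
  [t^2*exp(2*t)/2, -t^2*exp(2*t)/2 + t*exp(2*t), t^2*exp(2*t) - 2*t*exp(2*t) + exp(2*t)]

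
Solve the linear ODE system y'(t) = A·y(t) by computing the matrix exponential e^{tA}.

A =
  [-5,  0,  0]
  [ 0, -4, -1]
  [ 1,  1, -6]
e^{tA} =
  [exp(-5*t), 0, 0]
  [-t^2*exp(-5*t)/2, t*exp(-5*t) + exp(-5*t), -t*exp(-5*t)]
  [-t^2*exp(-5*t)/2 + t*exp(-5*t), t*exp(-5*t), -t*exp(-5*t) + exp(-5*t)]

Strategy: write A = P · J · P⁻¹ where J is a Jordan canonical form, so e^{tA} = P · e^{tJ} · P⁻¹, and e^{tJ} can be computed block-by-block.

A has Jordan form
J =
  [-5,  1,  0]
  [ 0, -5,  1]
  [ 0,  0, -5]
(up to reordering of blocks).

Per-block formulas:
  For a 3×3 Jordan block J_3(-5): exp(t · J_3(-5)) = e^(-5t)·(I + t·N + (t^2/2)·N^2), where N is the 3×3 nilpotent shift.

After assembling e^{tJ} and conjugating by P, we get:

e^{tA} =
  [exp(-5*t), 0, 0]
  [-t^2*exp(-5*t)/2, t*exp(-5*t) + exp(-5*t), -t*exp(-5*t)]
  [-t^2*exp(-5*t)/2 + t*exp(-5*t), t*exp(-5*t), -t*exp(-5*t) + exp(-5*t)]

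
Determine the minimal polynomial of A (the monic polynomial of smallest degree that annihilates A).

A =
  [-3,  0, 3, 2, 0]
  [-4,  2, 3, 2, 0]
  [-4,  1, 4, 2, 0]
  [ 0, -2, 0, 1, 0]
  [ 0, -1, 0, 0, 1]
x^3 - 3*x^2 + 3*x - 1

The characteristic polynomial is χ_A(x) = (x - 1)^5, so the eigenvalues are known. The minimal polynomial is
  m_A(x) = Π_λ (x − λ)^{k_λ}
where k_λ is the size of the *largest* Jordan block for λ (equivalently, the smallest k with (A − λI)^k v = 0 for every generalised eigenvector v of λ).

  λ = 1: largest Jordan block has size 3, contributing (x − 1)^3

So m_A(x) = (x - 1)^3 = x^3 - 3*x^2 + 3*x - 1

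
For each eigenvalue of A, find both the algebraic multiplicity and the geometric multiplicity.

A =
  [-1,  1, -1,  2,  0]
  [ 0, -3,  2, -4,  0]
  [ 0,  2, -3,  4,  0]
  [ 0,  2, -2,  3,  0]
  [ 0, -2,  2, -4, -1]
λ = -1: alg = 5, geom = 4

Step 1 — factor the characteristic polynomial to read off the algebraic multiplicities:
  χ_A(x) = (x + 1)^5

Step 2 — compute geometric multiplicities via the rank-nullity identity g(λ) = n − rank(A − λI):
  rank(A − (-1)·I) = 1, so dim ker(A − (-1)·I) = n − 1 = 4

Summary:
  λ = -1: algebraic multiplicity = 5, geometric multiplicity = 4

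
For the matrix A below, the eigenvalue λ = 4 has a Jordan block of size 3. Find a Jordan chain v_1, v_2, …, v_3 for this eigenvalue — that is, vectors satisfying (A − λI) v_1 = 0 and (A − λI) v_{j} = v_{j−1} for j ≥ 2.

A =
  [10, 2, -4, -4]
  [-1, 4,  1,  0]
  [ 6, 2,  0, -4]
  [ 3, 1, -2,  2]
A Jordan chain for λ = 4 of length 3:
v_1 = (-2, 0, -2, -1)ᵀ
v_2 = (6, -1, 6, 3)ᵀ
v_3 = (1, 0, 0, 0)ᵀ

Let N = A − (4)·I. We want v_3 with N^3 v_3 = 0 but N^2 v_3 ≠ 0; then v_{j-1} := N · v_j for j = 3, …, 2.

Pick v_3 = (1, 0, 0, 0)ᵀ.
Then v_2 = N · v_3 = (6, -1, 6, 3)ᵀ.
Then v_1 = N · v_2 = (-2, 0, -2, -1)ᵀ.

Sanity check: (A − (4)·I) v_1 = (0, 0, 0, 0)ᵀ = 0. ✓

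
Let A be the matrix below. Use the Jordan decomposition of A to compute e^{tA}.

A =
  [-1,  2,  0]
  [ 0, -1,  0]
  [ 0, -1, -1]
e^{tA} =
  [exp(-t), 2*t*exp(-t), 0]
  [0, exp(-t), 0]
  [0, -t*exp(-t), exp(-t)]

Strategy: write A = P · J · P⁻¹ where J is a Jordan canonical form, so e^{tA} = P · e^{tJ} · P⁻¹, and e^{tJ} can be computed block-by-block.

A has Jordan form
J =
  [-1,  1,  0]
  [ 0, -1,  0]
  [ 0,  0, -1]
(up to reordering of blocks).

Per-block formulas:
  For a 2×2 Jordan block J_2(-1): exp(t · J_2(-1)) = e^(-1t)·(I + t·N), where N is the 2×2 nilpotent shift.
  For a 1×1 block at λ = -1: exp(t · [-1]) = [e^(-1t)].

After assembling e^{tJ} and conjugating by P, we get:

e^{tA} =
  [exp(-t), 2*t*exp(-t), 0]
  [0, exp(-t), 0]
  [0, -t*exp(-t), exp(-t)]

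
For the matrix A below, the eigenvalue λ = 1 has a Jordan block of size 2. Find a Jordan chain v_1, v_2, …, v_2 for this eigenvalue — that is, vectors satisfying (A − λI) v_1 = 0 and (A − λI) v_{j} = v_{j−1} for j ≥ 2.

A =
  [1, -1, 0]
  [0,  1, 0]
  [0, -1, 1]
A Jordan chain for λ = 1 of length 2:
v_1 = (-1, 0, -1)ᵀ
v_2 = (0, 1, 0)ᵀ

Let N = A − (1)·I. We want v_2 with N^2 v_2 = 0 but N^1 v_2 ≠ 0; then v_{j-1} := N · v_j for j = 2, …, 2.

Pick v_2 = (0, 1, 0)ᵀ.
Then v_1 = N · v_2 = (-1, 0, -1)ᵀ.

Sanity check: (A − (1)·I) v_1 = (0, 0, 0)ᵀ = 0. ✓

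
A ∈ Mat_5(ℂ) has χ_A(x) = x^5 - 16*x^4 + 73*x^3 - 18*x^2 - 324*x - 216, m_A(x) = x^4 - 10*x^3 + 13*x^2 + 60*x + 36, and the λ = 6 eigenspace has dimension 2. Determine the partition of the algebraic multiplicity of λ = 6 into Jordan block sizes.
Block sizes for λ = 6: [2, 1]

Step 1 — from the characteristic polynomial, algebraic multiplicity of λ = 6 is 3. From dim ker(A − (6)·I) = 2, there are exactly 2 Jordan blocks for λ = 6.
Step 2 — from the minimal polynomial, the factor (x − 6)^2 tells us the largest block for λ = 6 has size 2.
Step 3 — with total size 3, 2 blocks, and largest block 2, the block sizes (in nonincreasing order) are [2, 1].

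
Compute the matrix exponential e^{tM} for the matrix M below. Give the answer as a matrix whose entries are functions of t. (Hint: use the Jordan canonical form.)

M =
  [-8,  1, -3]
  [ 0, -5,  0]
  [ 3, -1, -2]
e^{tM} =
  [-3*t*exp(-5*t) + exp(-5*t), t*exp(-5*t), -3*t*exp(-5*t)]
  [0, exp(-5*t), 0]
  [3*t*exp(-5*t), -t*exp(-5*t), 3*t*exp(-5*t) + exp(-5*t)]

Strategy: write M = P · J · P⁻¹ where J is a Jordan canonical form, so e^{tM} = P · e^{tJ} · P⁻¹, and e^{tJ} can be computed block-by-block.

M has Jordan form
J =
  [-5,  1,  0]
  [ 0, -5,  0]
  [ 0,  0, -5]
(up to reordering of blocks).

Per-block formulas:
  For a 1×1 block at λ = -5: exp(t · [-5]) = [e^(-5t)].
  For a 2×2 Jordan block J_2(-5): exp(t · J_2(-5)) = e^(-5t)·(I + t·N), where N is the 2×2 nilpotent shift.

After assembling e^{tJ} and conjugating by P, we get:

e^{tM} =
  [-3*t*exp(-5*t) + exp(-5*t), t*exp(-5*t), -3*t*exp(-5*t)]
  [0, exp(-5*t), 0]
  [3*t*exp(-5*t), -t*exp(-5*t), 3*t*exp(-5*t) + exp(-5*t)]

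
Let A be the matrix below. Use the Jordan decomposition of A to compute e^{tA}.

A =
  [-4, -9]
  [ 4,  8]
e^{tA} =
  [-6*t*exp(2*t) + exp(2*t), -9*t*exp(2*t)]
  [4*t*exp(2*t), 6*t*exp(2*t) + exp(2*t)]

Strategy: write A = P · J · P⁻¹ where J is a Jordan canonical form, so e^{tA} = P · e^{tJ} · P⁻¹, and e^{tJ} can be computed block-by-block.

A has Jordan form
J =
  [2, 1]
  [0, 2]
(up to reordering of blocks).

Per-block formulas:
  For a 2×2 Jordan block J_2(2): exp(t · J_2(2)) = e^(2t)·(I + t·N), where N is the 2×2 nilpotent shift.

After assembling e^{tJ} and conjugating by P, we get:

e^{tA} =
  [-6*t*exp(2*t) + exp(2*t), -9*t*exp(2*t)]
  [4*t*exp(2*t), 6*t*exp(2*t) + exp(2*t)]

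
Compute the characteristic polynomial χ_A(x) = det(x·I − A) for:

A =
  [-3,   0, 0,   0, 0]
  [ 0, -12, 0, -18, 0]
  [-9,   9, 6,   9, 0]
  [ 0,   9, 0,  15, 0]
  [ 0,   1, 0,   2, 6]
x^5 - 12*x^4 + 9*x^3 + 270*x^2 - 324*x - 1944

Expanding det(x·I − A) (e.g. by cofactor expansion or by noting that A is similar to its Jordan form J, which has the same characteristic polynomial as A) gives
  χ_A(x) = x^5 - 12*x^4 + 9*x^3 + 270*x^2 - 324*x - 1944
which factors as (x - 6)^3*(x + 3)^2. The eigenvalues (with algebraic multiplicities) are λ = -3 with multiplicity 2, λ = 6 with multiplicity 3.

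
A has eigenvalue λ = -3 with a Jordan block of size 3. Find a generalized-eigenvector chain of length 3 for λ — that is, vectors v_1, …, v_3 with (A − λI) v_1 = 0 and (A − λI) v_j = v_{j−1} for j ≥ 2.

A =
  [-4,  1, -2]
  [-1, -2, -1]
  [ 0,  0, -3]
A Jordan chain for λ = -3 of length 3:
v_1 = (1, 1, 0)ᵀ
v_2 = (-2, -1, 0)ᵀ
v_3 = (0, 0, 1)ᵀ

Let N = A − (-3)·I. We want v_3 with N^3 v_3 = 0 but N^2 v_3 ≠ 0; then v_{j-1} := N · v_j for j = 3, …, 2.

Pick v_3 = (0, 0, 1)ᵀ.
Then v_2 = N · v_3 = (-2, -1, 0)ᵀ.
Then v_1 = N · v_2 = (1, 1, 0)ᵀ.

Sanity check: (A − (-3)·I) v_1 = (0, 0, 0)ᵀ = 0. ✓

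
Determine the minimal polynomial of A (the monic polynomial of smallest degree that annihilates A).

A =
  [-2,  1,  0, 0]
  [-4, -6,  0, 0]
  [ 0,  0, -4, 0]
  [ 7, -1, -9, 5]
x^3 + 3*x^2 - 24*x - 80

The characteristic polynomial is χ_A(x) = (x - 5)*(x + 4)^3, so the eigenvalues are known. The minimal polynomial is
  m_A(x) = Π_λ (x − λ)^{k_λ}
where k_λ is the size of the *largest* Jordan block for λ (equivalently, the smallest k with (A − λI)^k v = 0 for every generalised eigenvector v of λ).

  λ = -4: largest Jordan block has size 2, contributing (x + 4)^2
  λ = 5: largest Jordan block has size 1, contributing (x − 5)

So m_A(x) = (x - 5)*(x + 4)^2 = x^3 + 3*x^2 - 24*x - 80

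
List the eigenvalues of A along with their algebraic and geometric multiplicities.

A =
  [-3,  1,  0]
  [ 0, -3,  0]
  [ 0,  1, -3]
λ = -3: alg = 3, geom = 2

Step 1 — factor the characteristic polynomial to read off the algebraic multiplicities:
  χ_A(x) = (x + 3)^3

Step 2 — compute geometric multiplicities via the rank-nullity identity g(λ) = n − rank(A − λI):
  rank(A − (-3)·I) = 1, so dim ker(A − (-3)·I) = n − 1 = 2

Summary:
  λ = -3: algebraic multiplicity = 3, geometric multiplicity = 2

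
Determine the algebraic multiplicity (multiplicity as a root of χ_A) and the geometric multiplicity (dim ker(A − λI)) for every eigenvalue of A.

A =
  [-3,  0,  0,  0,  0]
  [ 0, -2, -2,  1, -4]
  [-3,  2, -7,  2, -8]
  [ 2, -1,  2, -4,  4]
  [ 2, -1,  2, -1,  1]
λ = -3: alg = 5, geom = 3

Step 1 — factor the characteristic polynomial to read off the algebraic multiplicities:
  χ_A(x) = (x + 3)^5

Step 2 — compute geometric multiplicities via the rank-nullity identity g(λ) = n − rank(A − λI):
  rank(A − (-3)·I) = 2, so dim ker(A − (-3)·I) = n − 2 = 3

Summary:
  λ = -3: algebraic multiplicity = 5, geometric multiplicity = 3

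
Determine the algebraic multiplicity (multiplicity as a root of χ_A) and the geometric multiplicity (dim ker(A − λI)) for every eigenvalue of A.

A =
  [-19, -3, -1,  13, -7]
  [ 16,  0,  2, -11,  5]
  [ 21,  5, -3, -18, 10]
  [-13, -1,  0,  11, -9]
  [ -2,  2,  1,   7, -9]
λ = -4: alg = 5, geom = 2

Step 1 — factor the characteristic polynomial to read off the algebraic multiplicities:
  χ_A(x) = (x + 4)^5

Step 2 — compute geometric multiplicities via the rank-nullity identity g(λ) = n − rank(A − λI):
  rank(A − (-4)·I) = 3, so dim ker(A − (-4)·I) = n − 3 = 2

Summary:
  λ = -4: algebraic multiplicity = 5, geometric multiplicity = 2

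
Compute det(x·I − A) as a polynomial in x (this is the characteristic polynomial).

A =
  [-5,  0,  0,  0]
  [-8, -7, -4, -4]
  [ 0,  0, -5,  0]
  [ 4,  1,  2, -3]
x^4 + 20*x^3 + 150*x^2 + 500*x + 625

Expanding det(x·I − A) (e.g. by cofactor expansion or by noting that A is similar to its Jordan form J, which has the same characteristic polynomial as A) gives
  χ_A(x) = x^4 + 20*x^3 + 150*x^2 + 500*x + 625
which factors as (x + 5)^4. The eigenvalues (with algebraic multiplicities) are λ = -5 with multiplicity 4.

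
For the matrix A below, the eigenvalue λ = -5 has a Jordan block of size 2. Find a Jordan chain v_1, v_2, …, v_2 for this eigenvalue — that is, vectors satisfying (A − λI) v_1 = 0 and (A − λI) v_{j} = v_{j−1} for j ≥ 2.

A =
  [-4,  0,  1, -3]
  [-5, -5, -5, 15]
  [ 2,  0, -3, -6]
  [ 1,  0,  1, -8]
A Jordan chain for λ = -5 of length 2:
v_1 = (1, -5, 2, 1)ᵀ
v_2 = (1, 0, 0, 0)ᵀ

Let N = A − (-5)·I. We want v_2 with N^2 v_2 = 0 but N^1 v_2 ≠ 0; then v_{j-1} := N · v_j for j = 2, …, 2.

Pick v_2 = (1, 0, 0, 0)ᵀ.
Then v_1 = N · v_2 = (1, -5, 2, 1)ᵀ.

Sanity check: (A − (-5)·I) v_1 = (0, 0, 0, 0)ᵀ = 0. ✓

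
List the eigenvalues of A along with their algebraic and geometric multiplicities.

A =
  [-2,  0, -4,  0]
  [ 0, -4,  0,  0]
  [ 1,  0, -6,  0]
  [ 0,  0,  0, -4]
λ = -4: alg = 4, geom = 3

Step 1 — factor the characteristic polynomial to read off the algebraic multiplicities:
  χ_A(x) = (x + 4)^4

Step 2 — compute geometric multiplicities via the rank-nullity identity g(λ) = n − rank(A − λI):
  rank(A − (-4)·I) = 1, so dim ker(A − (-4)·I) = n − 1 = 3

Summary:
  λ = -4: algebraic multiplicity = 4, geometric multiplicity = 3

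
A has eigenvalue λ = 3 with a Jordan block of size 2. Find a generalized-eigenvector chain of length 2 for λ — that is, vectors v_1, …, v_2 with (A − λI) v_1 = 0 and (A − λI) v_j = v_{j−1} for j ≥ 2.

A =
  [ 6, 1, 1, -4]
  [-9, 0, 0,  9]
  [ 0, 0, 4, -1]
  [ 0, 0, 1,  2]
A Jordan chain for λ = 3 of length 2:
v_1 = (3, -9, 0, 0)ᵀ
v_2 = (1, 0, 0, 0)ᵀ

Let N = A − (3)·I. We want v_2 with N^2 v_2 = 0 but N^1 v_2 ≠ 0; then v_{j-1} := N · v_j for j = 2, …, 2.

Pick v_2 = (1, 0, 0, 0)ᵀ.
Then v_1 = N · v_2 = (3, -9, 0, 0)ᵀ.

Sanity check: (A − (3)·I) v_1 = (0, 0, 0, 0)ᵀ = 0. ✓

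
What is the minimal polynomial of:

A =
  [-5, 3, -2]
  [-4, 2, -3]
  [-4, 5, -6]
x^3 + 9*x^2 + 27*x + 27

The characteristic polynomial is χ_A(x) = (x + 3)^3, so the eigenvalues are known. The minimal polynomial is
  m_A(x) = Π_λ (x − λ)^{k_λ}
where k_λ is the size of the *largest* Jordan block for λ (equivalently, the smallest k with (A − λI)^k v = 0 for every generalised eigenvector v of λ).

  λ = -3: largest Jordan block has size 3, contributing (x + 3)^3

So m_A(x) = (x + 3)^3 = x^3 + 9*x^2 + 27*x + 27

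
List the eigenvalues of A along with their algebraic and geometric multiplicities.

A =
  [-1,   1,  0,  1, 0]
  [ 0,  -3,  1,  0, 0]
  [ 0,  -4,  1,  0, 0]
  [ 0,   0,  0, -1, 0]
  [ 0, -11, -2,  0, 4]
λ = -1: alg = 4, geom = 2; λ = 4: alg = 1, geom = 1

Step 1 — factor the characteristic polynomial to read off the algebraic multiplicities:
  χ_A(x) = (x - 4)*(x + 1)^4

Step 2 — compute geometric multiplicities via the rank-nullity identity g(λ) = n − rank(A − λI):
  rank(A − (-1)·I) = 3, so dim ker(A − (-1)·I) = n − 3 = 2
  rank(A − (4)·I) = 4, so dim ker(A − (4)·I) = n − 4 = 1

Summary:
  λ = -1: algebraic multiplicity = 4, geometric multiplicity = 2
  λ = 4: algebraic multiplicity = 1, geometric multiplicity = 1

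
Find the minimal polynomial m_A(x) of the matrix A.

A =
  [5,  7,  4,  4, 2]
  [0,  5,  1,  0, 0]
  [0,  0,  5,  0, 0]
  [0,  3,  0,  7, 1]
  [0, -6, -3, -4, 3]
x^3 - 15*x^2 + 75*x - 125

The characteristic polynomial is χ_A(x) = (x - 5)^5, so the eigenvalues are known. The minimal polynomial is
  m_A(x) = Π_λ (x − λ)^{k_λ}
where k_λ is the size of the *largest* Jordan block for λ (equivalently, the smallest k with (A − λI)^k v = 0 for every generalised eigenvector v of λ).

  λ = 5: largest Jordan block has size 3, contributing (x − 5)^3

So m_A(x) = (x - 5)^3 = x^3 - 15*x^2 + 75*x - 125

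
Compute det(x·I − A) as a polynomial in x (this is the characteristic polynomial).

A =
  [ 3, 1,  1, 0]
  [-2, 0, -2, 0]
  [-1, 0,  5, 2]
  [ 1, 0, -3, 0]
x^4 - 8*x^3 + 24*x^2 - 32*x + 16

Expanding det(x·I − A) (e.g. by cofactor expansion or by noting that A is similar to its Jordan form J, which has the same characteristic polynomial as A) gives
  χ_A(x) = x^4 - 8*x^3 + 24*x^2 - 32*x + 16
which factors as (x - 2)^4. The eigenvalues (with algebraic multiplicities) are λ = 2 with multiplicity 4.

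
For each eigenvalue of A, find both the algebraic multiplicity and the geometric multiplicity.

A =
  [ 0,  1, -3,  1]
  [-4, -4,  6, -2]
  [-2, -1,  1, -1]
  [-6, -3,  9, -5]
λ = -2: alg = 4, geom = 3

Step 1 — factor the characteristic polynomial to read off the algebraic multiplicities:
  χ_A(x) = (x + 2)^4

Step 2 — compute geometric multiplicities via the rank-nullity identity g(λ) = n − rank(A − λI):
  rank(A − (-2)·I) = 1, so dim ker(A − (-2)·I) = n − 1 = 3

Summary:
  λ = -2: algebraic multiplicity = 4, geometric multiplicity = 3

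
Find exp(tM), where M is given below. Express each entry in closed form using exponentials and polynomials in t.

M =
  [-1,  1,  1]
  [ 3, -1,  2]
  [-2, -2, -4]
e^{tM} =
  [t^2*exp(-2*t) + t*exp(-2*t) + exp(-2*t), t*exp(-2*t), t^2*exp(-2*t)/2 + t*exp(-2*t)]
  [t^2*exp(-2*t) + 3*t*exp(-2*t), t*exp(-2*t) + exp(-2*t), t^2*exp(-2*t)/2 + 2*t*exp(-2*t)]
  [-2*t^2*exp(-2*t) - 2*t*exp(-2*t), -2*t*exp(-2*t), -t^2*exp(-2*t) - 2*t*exp(-2*t) + exp(-2*t)]

Strategy: write M = P · J · P⁻¹ where J is a Jordan canonical form, so e^{tM} = P · e^{tJ} · P⁻¹, and e^{tJ} can be computed block-by-block.

M has Jordan form
J =
  [-2,  1,  0]
  [ 0, -2,  1]
  [ 0,  0, -2]
(up to reordering of blocks).

Per-block formulas:
  For a 3×3 Jordan block J_3(-2): exp(t · J_3(-2)) = e^(-2t)·(I + t·N + (t^2/2)·N^2), where N is the 3×3 nilpotent shift.

After assembling e^{tJ} and conjugating by P, we get:

e^{tM} =
  [t^2*exp(-2*t) + t*exp(-2*t) + exp(-2*t), t*exp(-2*t), t^2*exp(-2*t)/2 + t*exp(-2*t)]
  [t^2*exp(-2*t) + 3*t*exp(-2*t), t*exp(-2*t) + exp(-2*t), t^2*exp(-2*t)/2 + 2*t*exp(-2*t)]
  [-2*t^2*exp(-2*t) - 2*t*exp(-2*t), -2*t*exp(-2*t), -t^2*exp(-2*t) - 2*t*exp(-2*t) + exp(-2*t)]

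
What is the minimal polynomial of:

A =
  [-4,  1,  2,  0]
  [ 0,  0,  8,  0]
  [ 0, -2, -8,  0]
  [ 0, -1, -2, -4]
x^2 + 8*x + 16

The characteristic polynomial is χ_A(x) = (x + 4)^4, so the eigenvalues are known. The minimal polynomial is
  m_A(x) = Π_λ (x − λ)^{k_λ}
where k_λ is the size of the *largest* Jordan block for λ (equivalently, the smallest k with (A − λI)^k v = 0 for every generalised eigenvector v of λ).

  λ = -4: largest Jordan block has size 2, contributing (x + 4)^2

So m_A(x) = (x + 4)^2 = x^2 + 8*x + 16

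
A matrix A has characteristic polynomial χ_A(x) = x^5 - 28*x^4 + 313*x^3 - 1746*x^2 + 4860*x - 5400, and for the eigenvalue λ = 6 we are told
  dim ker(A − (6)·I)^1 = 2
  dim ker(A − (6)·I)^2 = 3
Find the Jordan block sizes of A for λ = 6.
Block sizes for λ = 6: [2, 1]

From the dimensions of kernels of powers, the number of Jordan blocks of size at least j is d_j − d_{j−1} where d_j = dim ker(N^j) (with d_0 = 0). Computing the differences gives [2, 1].
The number of blocks of size exactly k is (#blocks of size ≥ k) − (#blocks of size ≥ k + 1), so the partition is: 1 block(s) of size 1, 1 block(s) of size 2.
In nonincreasing order the block sizes are [2, 1].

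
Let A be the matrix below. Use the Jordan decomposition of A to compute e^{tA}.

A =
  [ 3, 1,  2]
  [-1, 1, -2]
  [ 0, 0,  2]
e^{tA} =
  [t*exp(2*t) + exp(2*t), t*exp(2*t), 2*t*exp(2*t)]
  [-t*exp(2*t), -t*exp(2*t) + exp(2*t), -2*t*exp(2*t)]
  [0, 0, exp(2*t)]

Strategy: write A = P · J · P⁻¹ where J is a Jordan canonical form, so e^{tA} = P · e^{tJ} · P⁻¹, and e^{tJ} can be computed block-by-block.

A has Jordan form
J =
  [2, 1, 0]
  [0, 2, 0]
  [0, 0, 2]
(up to reordering of blocks).

Per-block formulas:
  For a 2×2 Jordan block J_2(2): exp(t · J_2(2)) = e^(2t)·(I + t·N), where N is the 2×2 nilpotent shift.
  For a 1×1 block at λ = 2: exp(t · [2]) = [e^(2t)].

After assembling e^{tJ} and conjugating by P, we get:

e^{tA} =
  [t*exp(2*t) + exp(2*t), t*exp(2*t), 2*t*exp(2*t)]
  [-t*exp(2*t), -t*exp(2*t) + exp(2*t), -2*t*exp(2*t)]
  [0, 0, exp(2*t)]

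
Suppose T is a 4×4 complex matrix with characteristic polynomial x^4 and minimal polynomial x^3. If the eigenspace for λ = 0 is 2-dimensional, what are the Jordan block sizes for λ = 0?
Block sizes for λ = 0: [3, 1]

Step 1 — from the characteristic polynomial, algebraic multiplicity of λ = 0 is 4. From dim ker(T − (0)·I) = 2, there are exactly 2 Jordan blocks for λ = 0.
Step 2 — from the minimal polynomial, the factor (x − 0)^3 tells us the largest block for λ = 0 has size 3.
Step 3 — with total size 4, 2 blocks, and largest block 3, the block sizes (in nonincreasing order) are [3, 1].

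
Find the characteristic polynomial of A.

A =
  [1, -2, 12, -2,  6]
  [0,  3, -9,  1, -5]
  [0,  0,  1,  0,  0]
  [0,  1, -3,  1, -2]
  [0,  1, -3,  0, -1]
x^5 - 5*x^4 + 10*x^3 - 10*x^2 + 5*x - 1

Expanding det(x·I − A) (e.g. by cofactor expansion or by noting that A is similar to its Jordan form J, which has the same characteristic polynomial as A) gives
  χ_A(x) = x^5 - 5*x^4 + 10*x^3 - 10*x^2 + 5*x - 1
which factors as (x - 1)^5. The eigenvalues (with algebraic multiplicities) are λ = 1 with multiplicity 5.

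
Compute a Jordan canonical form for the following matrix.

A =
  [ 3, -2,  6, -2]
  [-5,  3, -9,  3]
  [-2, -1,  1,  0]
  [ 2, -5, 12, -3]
J_3(1) ⊕ J_1(1)

The characteristic polynomial is
  det(x·I − A) = x^4 - 4*x^3 + 6*x^2 - 4*x + 1 = (x - 1)^4

Eigenvalues and multiplicities (the geometric multiplicity of λ is n − rank(A − λI), which equals the number of Jordan blocks for λ):
  λ = 1: algebraic multiplicity = 4, geometric multiplicity = 2

Determining the block sizes for each eigenvalue:
  λ = 1: with am = 4 and gm = 2, the partition is not yet determined (e.g. several partitions of 4 into 2 parts exist). Let N = A − (1)·I. Computing rank(N^1) = 2, rank(N^2) = 1, rank(N^3) = 0; the number of blocks of size ≥ j is rank(N^{j−1}) − rank(N^j), giving [2, 1, 1]. So we have 1 block(s) of size 3, 1 block(s) of size 1 → block sizes [3, 1]

Assembling the blocks gives a Jordan form
J =
  [1, 1, 0, 0]
  [0, 1, 1, 0]
  [0, 0, 1, 0]
  [0, 0, 0, 1]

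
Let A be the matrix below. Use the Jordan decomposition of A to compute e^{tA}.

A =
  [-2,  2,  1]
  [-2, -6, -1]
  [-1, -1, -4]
e^{tA} =
  [-t^2*exp(-4*t)/2 + 2*t*exp(-4*t) + exp(-4*t), -t^2*exp(-4*t)/2 + 2*t*exp(-4*t), t*exp(-4*t)]
  [t^2*exp(-4*t)/2 - 2*t*exp(-4*t), t^2*exp(-4*t)/2 - 2*t*exp(-4*t) + exp(-4*t), -t*exp(-4*t)]
  [-t*exp(-4*t), -t*exp(-4*t), exp(-4*t)]

Strategy: write A = P · J · P⁻¹ where J is a Jordan canonical form, so e^{tA} = P · e^{tJ} · P⁻¹, and e^{tJ} can be computed block-by-block.

A has Jordan form
J =
  [-4,  1,  0]
  [ 0, -4,  1]
  [ 0,  0, -4]
(up to reordering of blocks).

Per-block formulas:
  For a 3×3 Jordan block J_3(-4): exp(t · J_3(-4)) = e^(-4t)·(I + t·N + (t^2/2)·N^2), where N is the 3×3 nilpotent shift.

After assembling e^{tJ} and conjugating by P, we get:

e^{tA} =
  [-t^2*exp(-4*t)/2 + 2*t*exp(-4*t) + exp(-4*t), -t^2*exp(-4*t)/2 + 2*t*exp(-4*t), t*exp(-4*t)]
  [t^2*exp(-4*t)/2 - 2*t*exp(-4*t), t^2*exp(-4*t)/2 - 2*t*exp(-4*t) + exp(-4*t), -t*exp(-4*t)]
  [-t*exp(-4*t), -t*exp(-4*t), exp(-4*t)]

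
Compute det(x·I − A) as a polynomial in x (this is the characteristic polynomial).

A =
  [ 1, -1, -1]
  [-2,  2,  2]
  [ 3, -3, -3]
x^3

Expanding det(x·I − A) (e.g. by cofactor expansion or by noting that A is similar to its Jordan form J, which has the same characteristic polynomial as A) gives
  χ_A(x) = x^3
which factors as x^3. The eigenvalues (with algebraic multiplicities) are λ = 0 with multiplicity 3.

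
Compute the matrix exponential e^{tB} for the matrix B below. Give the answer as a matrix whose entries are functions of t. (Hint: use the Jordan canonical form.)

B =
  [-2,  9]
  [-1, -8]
e^{tB} =
  [3*t*exp(-5*t) + exp(-5*t), 9*t*exp(-5*t)]
  [-t*exp(-5*t), -3*t*exp(-5*t) + exp(-5*t)]

Strategy: write B = P · J · P⁻¹ where J is a Jordan canonical form, so e^{tB} = P · e^{tJ} · P⁻¹, and e^{tJ} can be computed block-by-block.

B has Jordan form
J =
  [-5,  1]
  [ 0, -5]
(up to reordering of blocks).

Per-block formulas:
  For a 2×2 Jordan block J_2(-5): exp(t · J_2(-5)) = e^(-5t)·(I + t·N), where N is the 2×2 nilpotent shift.

After assembling e^{tJ} and conjugating by P, we get:

e^{tB} =
  [3*t*exp(-5*t) + exp(-5*t), 9*t*exp(-5*t)]
  [-t*exp(-5*t), -3*t*exp(-5*t) + exp(-5*t)]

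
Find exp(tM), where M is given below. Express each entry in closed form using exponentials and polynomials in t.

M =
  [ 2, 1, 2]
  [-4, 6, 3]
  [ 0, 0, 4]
e^{tM} =
  [-2*t*exp(4*t) + exp(4*t), t*exp(4*t), -t^2*exp(4*t)/2 + 2*t*exp(4*t)]
  [-4*t*exp(4*t), 2*t*exp(4*t) + exp(4*t), -t^2*exp(4*t) + 3*t*exp(4*t)]
  [0, 0, exp(4*t)]

Strategy: write M = P · J · P⁻¹ where J is a Jordan canonical form, so e^{tM} = P · e^{tJ} · P⁻¹, and e^{tJ} can be computed block-by-block.

M has Jordan form
J =
  [4, 1, 0]
  [0, 4, 1]
  [0, 0, 4]
(up to reordering of blocks).

Per-block formulas:
  For a 3×3 Jordan block J_3(4): exp(t · J_3(4)) = e^(4t)·(I + t·N + (t^2/2)·N^2), where N is the 3×3 nilpotent shift.

After assembling e^{tJ} and conjugating by P, we get:

e^{tM} =
  [-2*t*exp(4*t) + exp(4*t), t*exp(4*t), -t^2*exp(4*t)/2 + 2*t*exp(4*t)]
  [-4*t*exp(4*t), 2*t*exp(4*t) + exp(4*t), -t^2*exp(4*t) + 3*t*exp(4*t)]
  [0, 0, exp(4*t)]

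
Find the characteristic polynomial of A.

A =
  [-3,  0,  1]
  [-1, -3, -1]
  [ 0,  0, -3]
x^3 + 9*x^2 + 27*x + 27

Expanding det(x·I − A) (e.g. by cofactor expansion or by noting that A is similar to its Jordan form J, which has the same characteristic polynomial as A) gives
  χ_A(x) = x^3 + 9*x^2 + 27*x + 27
which factors as (x + 3)^3. The eigenvalues (with algebraic multiplicities) are λ = -3 with multiplicity 3.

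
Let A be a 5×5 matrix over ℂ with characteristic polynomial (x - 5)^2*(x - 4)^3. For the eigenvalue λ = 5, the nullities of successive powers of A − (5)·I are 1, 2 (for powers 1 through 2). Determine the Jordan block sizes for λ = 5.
Block sizes for λ = 5: [2]

From the dimensions of kernels of powers, the number of Jordan blocks of size at least j is d_j − d_{j−1} where d_j = dim ker(N^j) (with d_0 = 0). Computing the differences gives [1, 1].
The number of blocks of size exactly k is (#blocks of size ≥ k) − (#blocks of size ≥ k + 1), so the partition is: 1 block(s) of size 2.
In nonincreasing order the block sizes are [2].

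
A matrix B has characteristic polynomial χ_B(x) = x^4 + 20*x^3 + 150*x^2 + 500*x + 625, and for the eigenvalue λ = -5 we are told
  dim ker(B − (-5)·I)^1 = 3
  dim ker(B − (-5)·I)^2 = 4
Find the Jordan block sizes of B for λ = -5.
Block sizes for λ = -5: [2, 1, 1]

From the dimensions of kernels of powers, the number of Jordan blocks of size at least j is d_j − d_{j−1} where d_j = dim ker(N^j) (with d_0 = 0). Computing the differences gives [3, 1].
The number of blocks of size exactly k is (#blocks of size ≥ k) − (#blocks of size ≥ k + 1), so the partition is: 2 block(s) of size 1, 1 block(s) of size 2.
In nonincreasing order the block sizes are [2, 1, 1].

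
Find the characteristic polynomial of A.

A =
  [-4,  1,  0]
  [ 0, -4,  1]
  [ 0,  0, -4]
x^3 + 12*x^2 + 48*x + 64

Expanding det(x·I − A) (e.g. by cofactor expansion or by noting that A is similar to its Jordan form J, which has the same characteristic polynomial as A) gives
  χ_A(x) = x^3 + 12*x^2 + 48*x + 64
which factors as (x + 4)^3. The eigenvalues (with algebraic multiplicities) are λ = -4 with multiplicity 3.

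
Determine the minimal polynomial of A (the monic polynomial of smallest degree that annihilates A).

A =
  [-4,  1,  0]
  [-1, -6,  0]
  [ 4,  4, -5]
x^2 + 10*x + 25

The characteristic polynomial is χ_A(x) = (x + 5)^3, so the eigenvalues are known. The minimal polynomial is
  m_A(x) = Π_λ (x − λ)^{k_λ}
where k_λ is the size of the *largest* Jordan block for λ (equivalently, the smallest k with (A − λI)^k v = 0 for every generalised eigenvector v of λ).

  λ = -5: largest Jordan block has size 2, contributing (x + 5)^2

So m_A(x) = (x + 5)^2 = x^2 + 10*x + 25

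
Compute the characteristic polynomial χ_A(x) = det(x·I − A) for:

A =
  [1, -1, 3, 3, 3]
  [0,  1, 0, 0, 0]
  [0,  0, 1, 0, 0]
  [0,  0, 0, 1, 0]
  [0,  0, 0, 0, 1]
x^5 - 5*x^4 + 10*x^3 - 10*x^2 + 5*x - 1

Expanding det(x·I − A) (e.g. by cofactor expansion or by noting that A is similar to its Jordan form J, which has the same characteristic polynomial as A) gives
  χ_A(x) = x^5 - 5*x^4 + 10*x^3 - 10*x^2 + 5*x - 1
which factors as (x - 1)^5. The eigenvalues (with algebraic multiplicities) are λ = 1 with multiplicity 5.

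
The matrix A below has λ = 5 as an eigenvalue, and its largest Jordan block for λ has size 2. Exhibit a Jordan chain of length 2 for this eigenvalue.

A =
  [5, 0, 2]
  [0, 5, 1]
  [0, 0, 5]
A Jordan chain for λ = 5 of length 2:
v_1 = (2, 1, 0)ᵀ
v_2 = (0, 0, 1)ᵀ

Let N = A − (5)·I. We want v_2 with N^2 v_2 = 0 but N^1 v_2 ≠ 0; then v_{j-1} := N · v_j for j = 2, …, 2.

Pick v_2 = (0, 0, 1)ᵀ.
Then v_1 = N · v_2 = (2, 1, 0)ᵀ.

Sanity check: (A − (5)·I) v_1 = (0, 0, 0)ᵀ = 0. ✓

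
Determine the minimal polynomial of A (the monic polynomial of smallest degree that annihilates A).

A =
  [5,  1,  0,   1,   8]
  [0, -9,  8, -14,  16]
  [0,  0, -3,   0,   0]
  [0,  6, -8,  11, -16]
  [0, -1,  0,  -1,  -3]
x^3 + x^2 - 21*x - 45

The characteristic polynomial is χ_A(x) = (x - 5)^2*(x + 3)^3, so the eigenvalues are known. The minimal polynomial is
  m_A(x) = Π_λ (x − λ)^{k_λ}
where k_λ is the size of the *largest* Jordan block for λ (equivalently, the smallest k with (A − λI)^k v = 0 for every generalised eigenvector v of λ).

  λ = -3: largest Jordan block has size 2, contributing (x + 3)^2
  λ = 5: largest Jordan block has size 1, contributing (x − 5)

So m_A(x) = (x - 5)*(x + 3)^2 = x^3 + x^2 - 21*x - 45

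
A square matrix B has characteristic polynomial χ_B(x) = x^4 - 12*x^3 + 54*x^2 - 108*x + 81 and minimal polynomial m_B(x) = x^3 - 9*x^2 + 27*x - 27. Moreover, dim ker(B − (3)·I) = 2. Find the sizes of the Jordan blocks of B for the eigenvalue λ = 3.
Block sizes for λ = 3: [3, 1]

Step 1 — from the characteristic polynomial, algebraic multiplicity of λ = 3 is 4. From dim ker(B − (3)·I) = 2, there are exactly 2 Jordan blocks for λ = 3.
Step 2 — from the minimal polynomial, the factor (x − 3)^3 tells us the largest block for λ = 3 has size 3.
Step 3 — with total size 4, 2 blocks, and largest block 3, the block sizes (in nonincreasing order) are [3, 1].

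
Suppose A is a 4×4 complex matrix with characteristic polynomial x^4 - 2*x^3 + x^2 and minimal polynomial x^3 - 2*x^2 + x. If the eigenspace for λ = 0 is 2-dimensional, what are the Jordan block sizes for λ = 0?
Block sizes for λ = 0: [1, 1]

Step 1 — from the characteristic polynomial, algebraic multiplicity of λ = 0 is 2. From dim ker(A − (0)·I) = 2, there are exactly 2 Jordan blocks for λ = 0.
Step 2 — from the minimal polynomial, the factor (x − 0) tells us the largest block for λ = 0 has size 1.
Step 3 — with total size 2, 2 blocks, and largest block 1, the block sizes (in nonincreasing order) are [1, 1].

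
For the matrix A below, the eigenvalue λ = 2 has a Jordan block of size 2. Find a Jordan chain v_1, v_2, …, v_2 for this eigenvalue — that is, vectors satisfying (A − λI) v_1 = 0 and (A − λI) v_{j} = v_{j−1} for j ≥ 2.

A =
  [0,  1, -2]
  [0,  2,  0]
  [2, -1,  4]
A Jordan chain for λ = 2 of length 2:
v_1 = (-2, 0, 2)ᵀ
v_2 = (1, 0, 0)ᵀ

Let N = A − (2)·I. We want v_2 with N^2 v_2 = 0 but N^1 v_2 ≠ 0; then v_{j-1} := N · v_j for j = 2, …, 2.

Pick v_2 = (1, 0, 0)ᵀ.
Then v_1 = N · v_2 = (-2, 0, 2)ᵀ.

Sanity check: (A − (2)·I) v_1 = (0, 0, 0)ᵀ = 0. ✓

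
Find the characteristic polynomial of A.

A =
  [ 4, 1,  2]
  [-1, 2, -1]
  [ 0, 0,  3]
x^3 - 9*x^2 + 27*x - 27

Expanding det(x·I − A) (e.g. by cofactor expansion or by noting that A is similar to its Jordan form J, which has the same characteristic polynomial as A) gives
  χ_A(x) = x^3 - 9*x^2 + 27*x - 27
which factors as (x - 3)^3. The eigenvalues (with algebraic multiplicities) are λ = 3 with multiplicity 3.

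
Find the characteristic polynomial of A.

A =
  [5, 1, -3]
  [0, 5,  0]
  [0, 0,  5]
x^3 - 15*x^2 + 75*x - 125

Expanding det(x·I − A) (e.g. by cofactor expansion or by noting that A is similar to its Jordan form J, which has the same characteristic polynomial as A) gives
  χ_A(x) = x^3 - 15*x^2 + 75*x - 125
which factors as (x - 5)^3. The eigenvalues (with algebraic multiplicities) are λ = 5 with multiplicity 3.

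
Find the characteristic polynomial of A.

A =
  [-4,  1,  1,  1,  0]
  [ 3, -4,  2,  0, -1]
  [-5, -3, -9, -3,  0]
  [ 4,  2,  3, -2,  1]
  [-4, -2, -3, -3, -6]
x^5 + 25*x^4 + 250*x^3 + 1250*x^2 + 3125*x + 3125

Expanding det(x·I − A) (e.g. by cofactor expansion or by noting that A is similar to its Jordan form J, which has the same characteristic polynomial as A) gives
  χ_A(x) = x^5 + 25*x^4 + 250*x^3 + 1250*x^2 + 3125*x + 3125
which factors as (x + 5)^5. The eigenvalues (with algebraic multiplicities) are λ = -5 with multiplicity 5.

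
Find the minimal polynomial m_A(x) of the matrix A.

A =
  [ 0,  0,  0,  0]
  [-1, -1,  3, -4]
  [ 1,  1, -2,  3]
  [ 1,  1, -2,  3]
x^3

The characteristic polynomial is χ_A(x) = x^4, so the eigenvalues are known. The minimal polynomial is
  m_A(x) = Π_λ (x − λ)^{k_λ}
where k_λ is the size of the *largest* Jordan block for λ (equivalently, the smallest k with (A − λI)^k v = 0 for every generalised eigenvector v of λ).

  λ = 0: largest Jordan block has size 3, contributing (x − 0)^3

So m_A(x) = x^3 = x^3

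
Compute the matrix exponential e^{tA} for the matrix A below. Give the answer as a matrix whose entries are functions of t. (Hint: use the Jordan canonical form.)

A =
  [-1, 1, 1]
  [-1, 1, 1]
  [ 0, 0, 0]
e^{tA} =
  [1 - t, t, t]
  [-t, t + 1, t]
  [0, 0, 1]

Strategy: write A = P · J · P⁻¹ where J is a Jordan canonical form, so e^{tA} = P · e^{tJ} · P⁻¹, and e^{tJ} can be computed block-by-block.

A has Jordan form
J =
  [0, 1, 0]
  [0, 0, 0]
  [0, 0, 0]
(up to reordering of blocks).

Per-block formulas:
  For a 1×1 block at λ = 0: exp(t · [0]) = [e^(0t)].
  For a 2×2 Jordan block J_2(0): exp(t · J_2(0)) = e^(0t)·(I + t·N), where N is the 2×2 nilpotent shift.

After assembling e^{tJ} and conjugating by P, we get:

e^{tA} =
  [1 - t, t, t]
  [-t, t + 1, t]
  [0, 0, 1]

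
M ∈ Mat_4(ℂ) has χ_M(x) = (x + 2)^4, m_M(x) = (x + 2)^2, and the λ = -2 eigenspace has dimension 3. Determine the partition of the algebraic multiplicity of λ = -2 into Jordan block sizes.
Block sizes for λ = -2: [2, 1, 1]

Step 1 — from the characteristic polynomial, algebraic multiplicity of λ = -2 is 4. From dim ker(M − (-2)·I) = 3, there are exactly 3 Jordan blocks for λ = -2.
Step 2 — from the minimal polynomial, the factor (x + 2)^2 tells us the largest block for λ = -2 has size 2.
Step 3 — with total size 4, 3 blocks, and largest block 2, the block sizes (in nonincreasing order) are [2, 1, 1].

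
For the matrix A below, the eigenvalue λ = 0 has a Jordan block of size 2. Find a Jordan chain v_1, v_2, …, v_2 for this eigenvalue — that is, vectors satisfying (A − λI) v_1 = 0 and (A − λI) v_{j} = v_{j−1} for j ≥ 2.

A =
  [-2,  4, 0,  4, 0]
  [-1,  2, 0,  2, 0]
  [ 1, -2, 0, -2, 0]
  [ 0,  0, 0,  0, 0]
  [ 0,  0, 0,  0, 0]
A Jordan chain for λ = 0 of length 2:
v_1 = (-2, -1, 1, 0, 0)ᵀ
v_2 = (1, 0, 0, 0, 0)ᵀ

Let N = A − (0)·I. We want v_2 with N^2 v_2 = 0 but N^1 v_2 ≠ 0; then v_{j-1} := N · v_j for j = 2, …, 2.

Pick v_2 = (1, 0, 0, 0, 0)ᵀ.
Then v_1 = N · v_2 = (-2, -1, 1, 0, 0)ᵀ.

Sanity check: (A − (0)·I) v_1 = (0, 0, 0, 0, 0)ᵀ = 0. ✓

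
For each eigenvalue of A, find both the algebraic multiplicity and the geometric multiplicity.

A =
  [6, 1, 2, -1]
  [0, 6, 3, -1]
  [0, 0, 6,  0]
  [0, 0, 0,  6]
λ = 6: alg = 4, geom = 2

Step 1 — factor the characteristic polynomial to read off the algebraic multiplicities:
  χ_A(x) = (x - 6)^4

Step 2 — compute geometric multiplicities via the rank-nullity identity g(λ) = n − rank(A − λI):
  rank(A − (6)·I) = 2, so dim ker(A − (6)·I) = n − 2 = 2

Summary:
  λ = 6: algebraic multiplicity = 4, geometric multiplicity = 2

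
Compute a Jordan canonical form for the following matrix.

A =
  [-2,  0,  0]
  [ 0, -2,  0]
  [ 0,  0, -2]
J_1(-2) ⊕ J_1(-2) ⊕ J_1(-2)

The characteristic polynomial is
  det(x·I − A) = x^3 + 6*x^2 + 12*x + 8 = (x + 2)^3

Eigenvalues and multiplicities (the geometric multiplicity of λ is n − rank(A − λI), which equals the number of Jordan blocks for λ):
  λ = -2: algebraic multiplicity = 3, geometric multiplicity = 3

Determining the block sizes for each eigenvalue:
  λ = -2: gm = am = 3, so every block has size 1 → block sizes [1, 1, 1]

Assembling the blocks gives a Jordan form
J =
  [-2,  0,  0]
  [ 0, -2,  0]
  [ 0,  0, -2]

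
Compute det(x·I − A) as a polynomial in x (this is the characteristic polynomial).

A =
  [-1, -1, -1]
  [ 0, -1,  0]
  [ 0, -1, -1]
x^3 + 3*x^2 + 3*x + 1

Expanding det(x·I − A) (e.g. by cofactor expansion or by noting that A is similar to its Jordan form J, which has the same characteristic polynomial as A) gives
  χ_A(x) = x^3 + 3*x^2 + 3*x + 1
which factors as (x + 1)^3. The eigenvalues (with algebraic multiplicities) are λ = -1 with multiplicity 3.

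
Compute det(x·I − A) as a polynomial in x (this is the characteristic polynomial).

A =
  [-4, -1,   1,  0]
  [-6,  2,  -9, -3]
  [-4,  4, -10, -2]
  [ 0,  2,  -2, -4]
x^4 + 16*x^3 + 96*x^2 + 256*x + 256

Expanding det(x·I − A) (e.g. by cofactor expansion or by noting that A is similar to its Jordan form J, which has the same characteristic polynomial as A) gives
  χ_A(x) = x^4 + 16*x^3 + 96*x^2 + 256*x + 256
which factors as (x + 4)^4. The eigenvalues (with algebraic multiplicities) are λ = -4 with multiplicity 4.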